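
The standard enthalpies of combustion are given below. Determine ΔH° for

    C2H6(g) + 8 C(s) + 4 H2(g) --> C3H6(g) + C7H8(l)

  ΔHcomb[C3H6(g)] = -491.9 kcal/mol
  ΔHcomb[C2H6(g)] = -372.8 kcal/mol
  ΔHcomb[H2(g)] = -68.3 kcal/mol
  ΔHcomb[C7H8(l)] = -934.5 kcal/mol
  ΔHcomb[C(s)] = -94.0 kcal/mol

ΔH° = 28.4 kcal/mol

With combustion enthalpies, reactants minus products:
= [1·(-372.8) + 8·(-94.0) + 4·(-68.3)] − [1·(-491.9) + 1·(-934.5)]
= 28.4 kcal/mol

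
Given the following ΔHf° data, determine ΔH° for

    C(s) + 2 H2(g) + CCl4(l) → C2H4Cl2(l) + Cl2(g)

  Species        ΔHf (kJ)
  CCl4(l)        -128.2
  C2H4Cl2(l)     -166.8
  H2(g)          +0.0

ΔH° = -38.6 kJ

Products: 1·(-166.8) + 1·(+0.0) = -166.8
Reactants: 1·(+0.0) + 2·(+0.0) + 1·(-128.2) = -128.2
ΔH° = (-166.8) − (-128.2) = -38.6 kJ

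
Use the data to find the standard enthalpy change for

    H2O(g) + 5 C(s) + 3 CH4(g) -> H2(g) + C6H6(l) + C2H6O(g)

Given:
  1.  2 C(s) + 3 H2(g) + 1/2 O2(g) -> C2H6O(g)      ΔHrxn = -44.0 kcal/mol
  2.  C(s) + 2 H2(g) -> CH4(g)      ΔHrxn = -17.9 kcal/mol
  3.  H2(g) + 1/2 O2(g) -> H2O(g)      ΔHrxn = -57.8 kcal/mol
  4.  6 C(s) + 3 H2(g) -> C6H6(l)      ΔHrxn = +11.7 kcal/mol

ΔHrxn = 79.2 kcal/mol

eq. 1 as written (C2H6O(g) already on the product side): -44.0 kcal/mol
eq. 2 reversed and × 3 (reverse to put CH4(g) on the reactant side; ×3 to match 3 CH4(g) in the target): (-3)·(-17.9) = +53.7 kcal/mol
eq. 3 reversed (reverse to put H2O(g) on the reactant side): +57.8 kcal/mol
eq. 4 as written (C6H6(l) already on the product side): +11.7 kcal/mol
By Hess's law, ΔHrxn = (1)·(-44.0) + (-3)·(-17.9) + (-1)·(-57.8) + (1)·(+11.7) = 79.2 kcal/mol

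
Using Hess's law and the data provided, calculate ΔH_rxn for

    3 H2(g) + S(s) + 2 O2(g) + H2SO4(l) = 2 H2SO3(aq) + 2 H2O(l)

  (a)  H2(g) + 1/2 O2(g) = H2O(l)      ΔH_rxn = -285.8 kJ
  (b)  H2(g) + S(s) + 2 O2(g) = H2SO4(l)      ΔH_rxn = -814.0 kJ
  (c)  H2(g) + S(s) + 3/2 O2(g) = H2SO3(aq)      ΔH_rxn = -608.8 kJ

ΔH_rxn = -975.2 kJ

(a) × 2: (2)·(-285.8) = -571.6 kJ
(b) reversed: +814.0 kJ
(c) × 2: (2)·(-608.8) = -1217.6 kJ
ΔH_rxn = (2)·(-285.8) + (-1)·(-814.0) + (2)·(-608.8) = -975.2 kJ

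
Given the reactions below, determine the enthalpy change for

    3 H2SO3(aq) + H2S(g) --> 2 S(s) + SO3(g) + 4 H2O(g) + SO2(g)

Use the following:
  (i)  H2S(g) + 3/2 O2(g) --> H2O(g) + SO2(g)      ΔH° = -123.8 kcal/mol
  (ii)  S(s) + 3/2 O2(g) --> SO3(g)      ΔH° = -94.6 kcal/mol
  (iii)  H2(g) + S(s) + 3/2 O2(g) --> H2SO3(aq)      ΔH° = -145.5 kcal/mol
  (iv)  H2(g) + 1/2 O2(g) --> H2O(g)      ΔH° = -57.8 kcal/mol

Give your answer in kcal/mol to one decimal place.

ΔH° = 44.7 kcal/mol

(i) as written (H2S(g) already on the reactant side): -123.8 kcal/mol
(ii) as written (SO3(g) already on the product side): -94.6 kcal/mol
(iii) reversed and × 3 (reverse to put H2SO3(aq) on the reactant side; ×3 to match 3 H2SO3(aq) in the target): (-3)·(-145.5) = +436.5 kcal/mol
(iv) × 3: (3)·(-57.8) = -173.4 kcal/mol
ΔH° = (1)·(-123.8) + (1)·(-94.6) + (-3)·(-145.5) + (3)·(-57.8) = 44.7 kcal/mol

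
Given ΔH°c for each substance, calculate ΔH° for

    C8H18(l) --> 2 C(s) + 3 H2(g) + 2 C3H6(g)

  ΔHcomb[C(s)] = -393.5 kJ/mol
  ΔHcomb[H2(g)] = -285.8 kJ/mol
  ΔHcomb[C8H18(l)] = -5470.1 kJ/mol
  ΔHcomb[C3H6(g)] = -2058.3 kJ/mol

ΔH° = 290.9 kJ/mol

Using ΔH = Σ nΔHc°(reactants) − Σ nΔHc°(products):
= [1·(-5470.1)] − [2·(-393.5) + 3·(-285.8) + 2·(-2058.3)]
= 290.9 kJ/mol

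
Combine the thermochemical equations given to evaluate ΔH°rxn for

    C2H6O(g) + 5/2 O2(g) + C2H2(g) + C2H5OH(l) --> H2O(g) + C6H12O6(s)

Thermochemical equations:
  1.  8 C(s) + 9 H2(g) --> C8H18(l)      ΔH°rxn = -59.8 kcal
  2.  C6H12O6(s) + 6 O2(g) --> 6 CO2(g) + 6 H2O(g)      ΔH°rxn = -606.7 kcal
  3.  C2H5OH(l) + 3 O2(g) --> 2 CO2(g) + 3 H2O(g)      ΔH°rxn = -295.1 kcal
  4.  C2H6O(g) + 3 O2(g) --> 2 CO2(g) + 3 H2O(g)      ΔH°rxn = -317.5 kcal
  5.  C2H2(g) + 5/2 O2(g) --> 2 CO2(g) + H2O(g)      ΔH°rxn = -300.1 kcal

eq. 1: not needed (C(s) appears nowhere else).
eq. 2 reversed (C6H12O6(s) must end up as a product): +606.7 kcal
eq. 3 as written (C2H5OH(l) already on the reactant side): -295.1 kcal
eq. 4 as written (C2H6O(g) already on the reactant side): -317.5 kcal
eq. 5 as written (C2H2(g) already on the reactant side): -300.1 kcal
ΔH°rxn = (-1)·(-606.7) + (1)·(-295.1) + (1)·(-317.5) + (1)·(-300.1) = -306.0 kcal

ΔH°rxn = -306.0 kcal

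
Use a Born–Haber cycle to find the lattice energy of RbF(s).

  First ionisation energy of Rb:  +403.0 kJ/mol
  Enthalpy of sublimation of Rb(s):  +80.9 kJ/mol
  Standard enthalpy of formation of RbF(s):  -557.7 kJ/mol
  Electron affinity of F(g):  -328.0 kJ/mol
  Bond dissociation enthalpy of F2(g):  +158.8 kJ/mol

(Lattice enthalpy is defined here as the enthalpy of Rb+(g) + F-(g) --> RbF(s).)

U = -793.0 kJ/mol

ΔHf° = 1·ΔHsub + 1·(ΣIE) + 1/2·D(F2) + 1·EA + U
-557.7 = 1·(+80.9) + 1·(+403.0) + 1/2·(+158.8) + 1·(-328.0) + U
U = -557.7 − (+235.3) = -793.0 kJ/mol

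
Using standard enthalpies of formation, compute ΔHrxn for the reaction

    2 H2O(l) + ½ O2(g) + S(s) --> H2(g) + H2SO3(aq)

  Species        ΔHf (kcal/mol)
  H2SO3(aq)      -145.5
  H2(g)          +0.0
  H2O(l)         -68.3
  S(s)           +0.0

Products: 1·(+0.0) + 1·(-145.5) = -145.5
Reactants: 2·(-68.3) + 1/2·(+0.0) + 1·(+0.0) = -136.6
ΔHrxn = (-145.5) − (-136.6) = -8.9 kcal/mol

ΔHrxn = -8.9 kcal/mol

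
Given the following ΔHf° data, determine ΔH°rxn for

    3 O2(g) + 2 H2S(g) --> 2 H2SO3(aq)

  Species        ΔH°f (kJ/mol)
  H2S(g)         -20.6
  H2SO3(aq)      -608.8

ΔH°rxn = Σ nΔHf°(products) − Σ nΔHf°(reactants).
Products: 2·(-608.8) = -1217.6
Reactants: 3·(+0.0) + 2·(-20.6) = -41.2
ΔH°rxn = (-1217.6) − (-41.2) = -1176.4 kJ/mol

ΔH°rxn = -1176.4 kJ/mol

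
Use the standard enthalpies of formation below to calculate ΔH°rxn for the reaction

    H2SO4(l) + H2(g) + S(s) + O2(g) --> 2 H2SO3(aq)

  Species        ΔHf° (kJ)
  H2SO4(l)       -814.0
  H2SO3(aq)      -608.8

Products: 2·(-608.8) = -1217.6
Reactants: 1·(-814.0) + 1·(+0.0) + 1·(+0.0) + 1·(+0.0) = -814.0
ΔH°rxn = (-1217.6) − (-814.0) = -403.6 kJ

ΔH°rxn = -403.6 kJ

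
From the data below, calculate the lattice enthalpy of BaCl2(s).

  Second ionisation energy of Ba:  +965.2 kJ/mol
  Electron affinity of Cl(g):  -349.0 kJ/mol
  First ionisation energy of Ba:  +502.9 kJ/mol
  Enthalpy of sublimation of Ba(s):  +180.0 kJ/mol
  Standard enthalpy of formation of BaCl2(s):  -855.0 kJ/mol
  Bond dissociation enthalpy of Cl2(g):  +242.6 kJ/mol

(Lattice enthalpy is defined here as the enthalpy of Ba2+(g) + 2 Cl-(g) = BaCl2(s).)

U = -2047.7 kJ/mol

ΔHf° = 1·ΔHsub + 1·(ΣIE) + 1·D(Cl2) + 2·EA + U
-855.0 = 1·(+180.0) + 1·(+1468.1) + 1·(+242.6) + 2·(-349.0) + U
U = -855.0 − (+1192.7) = -2047.7 kJ/mol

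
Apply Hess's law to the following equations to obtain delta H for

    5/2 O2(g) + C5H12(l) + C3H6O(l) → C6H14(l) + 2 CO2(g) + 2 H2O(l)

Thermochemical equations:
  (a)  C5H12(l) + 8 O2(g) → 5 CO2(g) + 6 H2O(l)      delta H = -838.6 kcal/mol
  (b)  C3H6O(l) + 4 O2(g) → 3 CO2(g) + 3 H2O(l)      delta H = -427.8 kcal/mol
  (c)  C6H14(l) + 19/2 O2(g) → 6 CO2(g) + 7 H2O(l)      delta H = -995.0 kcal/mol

delta H = -271.4 kcal/mol

(a) as written: -838.6 kcal/mol
(b) as written: -427.8 kcal/mol
(c) reversed: +995.0 kcal/mol
delta H = (1)·(-838.6) + (1)·(-427.8) + (-1)·(-995.0) = -271.4 kcal/mol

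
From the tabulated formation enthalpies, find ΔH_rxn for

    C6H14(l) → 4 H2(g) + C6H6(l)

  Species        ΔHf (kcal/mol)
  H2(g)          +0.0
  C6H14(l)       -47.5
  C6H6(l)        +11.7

ΔH_rxn = 59.2 kcal/mol

Products: 4·(+0.0) + 1·(+11.7) = +11.7
Reactants: 1·(-47.5) = -47.5
ΔH_rxn = (+11.7) − (-47.5) = 59.2 kcal/mol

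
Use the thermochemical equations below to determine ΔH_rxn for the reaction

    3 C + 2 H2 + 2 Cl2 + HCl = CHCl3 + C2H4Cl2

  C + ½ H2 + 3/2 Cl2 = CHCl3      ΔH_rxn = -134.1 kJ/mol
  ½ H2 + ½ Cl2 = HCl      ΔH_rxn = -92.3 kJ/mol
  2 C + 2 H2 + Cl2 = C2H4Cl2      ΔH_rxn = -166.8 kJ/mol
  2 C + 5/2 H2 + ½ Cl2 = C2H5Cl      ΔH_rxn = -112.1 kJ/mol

ΔH_rxn = -208.6 kJ/mol

equation 1 as written (CHCl3 already on the product side): -134.1 kJ/mol
equation 2 reversed (HCl must end up as a reactant): +92.3 kJ/mol
equation 3 as written (C2H4Cl2 already on the product side): -166.8 kJ/mol
equation 4: not needed (C2H5Cl appears nowhere else).
ΔH_rxn = (1)·(-134.1) + (-1)·(-92.3) + (1)·(-166.8) = -208.6 kJ/mol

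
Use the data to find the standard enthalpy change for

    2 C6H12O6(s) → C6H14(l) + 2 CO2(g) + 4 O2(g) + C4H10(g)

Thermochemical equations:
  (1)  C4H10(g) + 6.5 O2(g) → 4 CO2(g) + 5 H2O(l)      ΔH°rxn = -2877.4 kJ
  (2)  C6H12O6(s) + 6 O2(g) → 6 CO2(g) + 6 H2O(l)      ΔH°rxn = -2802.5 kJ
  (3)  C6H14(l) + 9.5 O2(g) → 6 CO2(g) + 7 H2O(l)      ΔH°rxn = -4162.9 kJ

(1) reversed (C4H10(g) must end up as a product): +2877.4 kJ
(2) × 2 (scale by 2 for the 2 C6H12O6(s)): (2)·(-2802.5) = -5605.0 kJ
(3) reversed (C6H14(l) must end up as a product): +4162.9 kJ
Summing the manipulated equations, ΔH°rxn = (-1)·(-2877.4) + (2)·(-2802.5) + (-1)·(-4162.9) = 1435.3 kJ

ΔH°rxn = 1435.3 kJ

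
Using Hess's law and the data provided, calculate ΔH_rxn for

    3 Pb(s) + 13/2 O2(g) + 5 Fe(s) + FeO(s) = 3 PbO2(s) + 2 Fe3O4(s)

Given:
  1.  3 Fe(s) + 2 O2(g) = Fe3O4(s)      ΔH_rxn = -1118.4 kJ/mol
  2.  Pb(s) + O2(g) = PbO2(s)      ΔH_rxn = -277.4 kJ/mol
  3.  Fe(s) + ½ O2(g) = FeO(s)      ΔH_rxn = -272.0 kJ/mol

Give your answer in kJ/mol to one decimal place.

eq. 1 × 2: (2)·(-1118.4) = -2236.8 kJ/mol
eq. 2 × 3: (3)·(-277.4) = -832.2 kJ/mol
eq. 3 reversed: +272.0 kJ/mol
ΔH_rxn = (-2236.8) + (-832.2) + (+272.0) = -2797.0 kJ/mol

ΔH_rxn = -2797.0 kJ/mol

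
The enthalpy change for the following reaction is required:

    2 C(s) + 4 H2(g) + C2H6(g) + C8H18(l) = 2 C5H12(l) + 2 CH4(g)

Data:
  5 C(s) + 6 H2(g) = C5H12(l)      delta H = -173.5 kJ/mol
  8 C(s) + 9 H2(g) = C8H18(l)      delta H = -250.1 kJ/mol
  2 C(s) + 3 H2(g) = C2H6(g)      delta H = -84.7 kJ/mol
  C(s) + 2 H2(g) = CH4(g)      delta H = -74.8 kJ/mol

equation 1 × 2: (2)·(-173.5) = -347.0 kJ/mol
equation 2 reversed: +250.1 kJ/mol
equation 3 reversed: +84.7 kJ/mol
equation 4 × 2: (2)·(-74.8) = -149.6 kJ/mol
delta H = (2)·(-173.5) + (-1)·(-250.1) + (-1)·(-84.7) + (2)·(-74.8) = -161.8 kJ/mol

delta H = -161.8 kJ/mol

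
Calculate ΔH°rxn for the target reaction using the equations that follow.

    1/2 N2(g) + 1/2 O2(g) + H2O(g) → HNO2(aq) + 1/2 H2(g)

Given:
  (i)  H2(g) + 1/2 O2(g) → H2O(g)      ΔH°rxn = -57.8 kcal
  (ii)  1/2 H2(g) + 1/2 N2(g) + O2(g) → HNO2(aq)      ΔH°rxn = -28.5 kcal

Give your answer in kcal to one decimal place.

ΔH°rxn = 29.3 kcal

(i) reversed (reverse to put H2O(g) on the reactant side): +57.8 kcal
(ii) as written (HNO2(aq) already on the product side): -28.5 kcal
ΔH°rxn = (+57.8) + (-28.5) = 29.3 kcal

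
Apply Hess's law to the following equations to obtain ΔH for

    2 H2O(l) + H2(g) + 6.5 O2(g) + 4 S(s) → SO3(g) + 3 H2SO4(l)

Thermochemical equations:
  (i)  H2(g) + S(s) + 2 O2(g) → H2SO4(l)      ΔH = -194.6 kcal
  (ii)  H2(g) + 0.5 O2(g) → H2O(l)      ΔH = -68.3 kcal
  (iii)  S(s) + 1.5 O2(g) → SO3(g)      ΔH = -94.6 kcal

(i) × 3 (×3 to match 3 H2SO4(l) in the target): (3)·(-194.6) = -583.8 kcal
(ii) reversed and × 2 (H2O(l) must end up as a reactant; scale by 2 for the 2 H2O(l)): (-2)·(-68.3) = +136.6 kcal
(iii) as written (SO3(g) already on the product side): -94.6 kcal
Since enthalpy is a state function, ΔH = (3)·(-194.6) + (-2)·(-68.3) + (1)·(-94.6) = -541.8 kcal

ΔH = -541.8 kcal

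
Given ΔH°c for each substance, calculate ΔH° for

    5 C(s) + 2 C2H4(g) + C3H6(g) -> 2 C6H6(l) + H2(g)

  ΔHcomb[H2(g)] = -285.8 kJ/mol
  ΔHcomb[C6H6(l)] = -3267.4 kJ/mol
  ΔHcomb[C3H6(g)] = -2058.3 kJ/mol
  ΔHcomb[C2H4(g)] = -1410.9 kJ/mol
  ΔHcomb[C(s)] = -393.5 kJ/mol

Using ΔH = Σ nΔHc°(reactants) − Σ nΔHc°(products):
= [5·(-393.5) + 2·(-1410.9) + 1·(-2058.3)] − [2·(-3267.4) + 1·(-285.8)]
= -27.0 kJ/mol

ΔH° = -27.0 kJ/mol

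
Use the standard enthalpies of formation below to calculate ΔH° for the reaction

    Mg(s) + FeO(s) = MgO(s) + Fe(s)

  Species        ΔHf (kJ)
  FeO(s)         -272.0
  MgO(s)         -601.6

Products: 1·(-601.6) + 1·(+0.0) = -601.6
Reactants: 1·(+0.0) + 1·(-272.0) = -272.0
ΔH° = (-601.6) − (-272.0) = -329.6 kJ

ΔH° = -329.6 kJ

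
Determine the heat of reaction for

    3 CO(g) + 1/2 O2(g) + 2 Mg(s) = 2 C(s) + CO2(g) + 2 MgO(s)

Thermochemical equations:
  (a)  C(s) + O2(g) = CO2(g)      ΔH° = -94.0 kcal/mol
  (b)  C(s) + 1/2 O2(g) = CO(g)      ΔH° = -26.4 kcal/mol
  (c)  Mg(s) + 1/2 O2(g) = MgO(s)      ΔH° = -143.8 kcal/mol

ΔH° = -302.4 kcal/mol

(a) as written (CO2(g) already on the product side): -94.0 kcal/mol
(b) reversed and × 3 (reverse to put CO(g) on the reactant side; scale by 3 for the 3 CO(g)): (-3)·(-26.4) = +79.2 kcal/mol
(c) × 2 (scale by 2 for the 2 MgO(s)): (2)·(-143.8) = -287.6 kcal/mol
By Hess's law, ΔH° = (-94.0) + (+79.2) + (-287.6) = -302.4 kcal/mol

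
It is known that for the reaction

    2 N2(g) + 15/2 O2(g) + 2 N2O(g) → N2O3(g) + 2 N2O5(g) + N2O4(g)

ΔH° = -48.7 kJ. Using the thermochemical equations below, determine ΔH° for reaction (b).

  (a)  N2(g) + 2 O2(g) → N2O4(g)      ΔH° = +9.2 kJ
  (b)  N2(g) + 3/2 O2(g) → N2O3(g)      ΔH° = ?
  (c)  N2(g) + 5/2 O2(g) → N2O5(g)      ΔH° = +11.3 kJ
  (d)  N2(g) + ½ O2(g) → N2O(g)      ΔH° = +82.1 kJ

(a) as written (N2O4(g) already on the product side): +9.2 kJ
(b) as written (N2O3(g) already on the product side): contributes x
(c) × 2 (scale by 2 for the 2 N2O5(g)): (2)·(+11.3) = +22.6 kJ
(d) reversed and × 2 (reverse to put N2O(g) on the reactant side; scale by 2 for the 2 N2O(g)): (-2)·(+82.1) = -164.2 kJ
-48.7 = (+9.2) + (+22.6) + (-164.2) + x
x = (-48.7 − (-132.4)) / (1) = 83.7 kJ

ΔH° = 83.7 kJ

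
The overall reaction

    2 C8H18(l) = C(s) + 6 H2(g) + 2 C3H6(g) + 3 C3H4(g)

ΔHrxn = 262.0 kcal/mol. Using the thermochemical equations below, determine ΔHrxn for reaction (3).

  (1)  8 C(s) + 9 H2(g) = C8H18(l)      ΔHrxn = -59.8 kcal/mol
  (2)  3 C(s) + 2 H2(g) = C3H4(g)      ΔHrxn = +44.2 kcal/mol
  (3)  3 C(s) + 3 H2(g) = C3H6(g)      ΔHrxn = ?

(1) reversed and × 2 (C8H18(l) must end up as a reactant; scale by 2 for the 2 C8H18(l)): (-2)·(-59.8) = +119.6 kcal/mol
(2) × 3 (×3 to match 3 C3H4(g) in the target): (3)·(+44.2) = +132.6 kcal/mol
(3) × 2 (×2 to match 2 C3H6(g) in the target): contributes 2·x
+262.0 = (+119.6) + (+132.6) + 2·x
x = (+262.0 − (+252.2)) / (2) = 4.9 kcal/mol

ΔHrxn = 4.9 kcal/mol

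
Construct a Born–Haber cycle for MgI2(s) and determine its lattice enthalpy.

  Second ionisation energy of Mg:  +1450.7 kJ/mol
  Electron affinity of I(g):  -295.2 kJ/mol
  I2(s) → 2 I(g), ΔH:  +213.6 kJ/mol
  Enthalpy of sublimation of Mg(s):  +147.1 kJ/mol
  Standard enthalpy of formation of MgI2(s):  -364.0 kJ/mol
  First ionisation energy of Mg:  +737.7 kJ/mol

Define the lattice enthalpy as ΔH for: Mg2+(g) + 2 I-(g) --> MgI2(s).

ΔHf° = 1·ΔHsub + 1·(ΣIE) + 1·D(I2) + 2·EA + U
-364.0 = 1·(+147.1) + 1·(+2188.4) + 1·(+213.6) + 2·(-295.2) + U
U = -364.0 − (+1958.7) = -2322.7 kJ/mol

U = -2322.7 kJ/mol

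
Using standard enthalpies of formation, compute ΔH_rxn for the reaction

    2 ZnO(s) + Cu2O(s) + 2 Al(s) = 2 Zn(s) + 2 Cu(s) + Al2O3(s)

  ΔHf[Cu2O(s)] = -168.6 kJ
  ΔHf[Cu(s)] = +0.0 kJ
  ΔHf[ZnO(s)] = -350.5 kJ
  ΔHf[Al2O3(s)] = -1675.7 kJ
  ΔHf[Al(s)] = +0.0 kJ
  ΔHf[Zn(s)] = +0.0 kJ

ΔH_rxn = -806.1 kJ

Products: 2·(+0.0) + 2·(+0.0) + 1·(-1675.7) = -1675.7
Reactants: 2·(-350.5) + 1·(-168.6) + 2·(+0.0) = -869.6
ΔH_rxn = (-1675.7) − (-869.6) = -806.1 kJ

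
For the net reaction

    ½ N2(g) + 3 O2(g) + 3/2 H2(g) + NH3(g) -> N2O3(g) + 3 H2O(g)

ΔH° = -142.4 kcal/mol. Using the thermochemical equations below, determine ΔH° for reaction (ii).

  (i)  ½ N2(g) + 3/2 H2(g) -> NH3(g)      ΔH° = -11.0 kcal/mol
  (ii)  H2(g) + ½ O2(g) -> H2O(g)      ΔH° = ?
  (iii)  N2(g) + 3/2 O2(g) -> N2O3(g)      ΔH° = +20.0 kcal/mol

ΔH° = -57.8 kcal/mol

(i) reversed (reverse to put NH3(g) on the reactant side): +11.0 kcal/mol
(ii) × 3 (scale by 3 for the 3 H2O(g)): contributes 3·x
(iii) as written (N2O3(g) already on the product side): +20.0 kcal/mol
-142.4 = (+11.0) + (+20.0) + 3·x
x = (-142.4 − (+31.0)) / (3) = -57.8 kcal/mol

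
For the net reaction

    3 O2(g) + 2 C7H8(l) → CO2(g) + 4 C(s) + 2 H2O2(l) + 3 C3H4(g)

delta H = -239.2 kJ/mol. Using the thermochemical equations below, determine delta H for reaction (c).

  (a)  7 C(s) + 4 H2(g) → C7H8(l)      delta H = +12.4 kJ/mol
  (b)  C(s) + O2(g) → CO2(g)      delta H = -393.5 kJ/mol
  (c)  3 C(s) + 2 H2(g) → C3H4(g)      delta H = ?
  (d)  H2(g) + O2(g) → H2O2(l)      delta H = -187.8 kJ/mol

delta H = 184.9 kJ/mol

(a) reversed and × 2 (reverse to put C7H8(l) on the reactant side; scale by 2 for the 2 C7H8(l)): (-2)·(+12.4) = -24.8 kJ/mol
(b) as written (CO2(g) already on the product side): -393.5 kJ/mol
(c) × 3 (scale by 3 for the 3 C3H4(g)): contributes 3·x
(d) × 2 (×2 to match 2 H2O2(l) in the target): (2)·(-187.8) = -375.6 kJ/mol
-239.2 = (-24.8) + (-393.5) + (-375.6) + 3·x
x = (-239.2 − (-793.9)) / (3) = 184.9 kJ/mol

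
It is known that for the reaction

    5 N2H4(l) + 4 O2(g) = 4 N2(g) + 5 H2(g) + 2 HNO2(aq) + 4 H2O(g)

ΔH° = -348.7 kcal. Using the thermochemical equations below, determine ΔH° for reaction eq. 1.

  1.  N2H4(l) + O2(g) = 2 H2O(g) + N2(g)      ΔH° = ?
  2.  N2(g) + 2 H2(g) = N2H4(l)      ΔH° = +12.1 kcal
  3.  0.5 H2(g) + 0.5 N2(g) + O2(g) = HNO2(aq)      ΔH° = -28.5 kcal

ΔH° = -127.7 kcal

eq. 1 × 2 (×2 to match 4 H2O(g) in the target): contributes 2·x
eq. 2 reversed and × 3: (-3)·(+12.1) = -36.3 kcal
eq. 3 × 2 (×2 to match 2 HNO2(aq) in the target): (2)·(-28.5) = -57.0 kcal
-348.7 = (-36.3) + (-57.0) + 2·x
x = (-348.7 − (-93.3)) / (2) = -127.7 kcal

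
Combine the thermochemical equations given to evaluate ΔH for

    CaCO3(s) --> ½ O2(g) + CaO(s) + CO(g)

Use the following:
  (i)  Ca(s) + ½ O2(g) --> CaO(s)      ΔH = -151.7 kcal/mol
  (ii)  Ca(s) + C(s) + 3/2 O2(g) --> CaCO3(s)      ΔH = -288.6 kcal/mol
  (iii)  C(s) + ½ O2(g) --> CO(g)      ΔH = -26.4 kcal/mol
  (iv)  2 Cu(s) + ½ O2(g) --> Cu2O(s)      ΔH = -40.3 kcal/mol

ΔH = 110.5 kcal/mol

(i) as written (CaO(s) already on the product side): -151.7 kcal/mol
(ii) reversed (reverse to put CaCO3(s) on the reactant side): +288.6 kcal/mol
(iii) as written (CO(g) already on the product side): -26.4 kcal/mol
(iv): not needed (Cu(s) appears nowhere else).
Since enthalpy is a state function, ΔH = (1)·(-151.7) + (-1)·(-288.6) + (1)·(-26.4) = 110.5 kcal/mol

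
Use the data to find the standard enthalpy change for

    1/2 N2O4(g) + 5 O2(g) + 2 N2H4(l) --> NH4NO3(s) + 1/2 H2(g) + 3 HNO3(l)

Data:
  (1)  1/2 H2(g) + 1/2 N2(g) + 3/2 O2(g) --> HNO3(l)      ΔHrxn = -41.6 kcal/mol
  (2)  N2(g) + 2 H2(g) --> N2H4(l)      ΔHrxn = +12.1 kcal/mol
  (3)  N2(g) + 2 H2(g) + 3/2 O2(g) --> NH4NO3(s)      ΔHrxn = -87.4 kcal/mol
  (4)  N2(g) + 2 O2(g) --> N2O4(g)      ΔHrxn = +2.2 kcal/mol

(1) × 3 (scale by 3 for the 3 HNO3(l)): (3)·(-41.6) = -124.8 kcal/mol
(2) reversed and × 2 (reverse to put N2H4(l) on the reactant side; ×2 to match 2 N2H4(l) in the target): (-2)·(+12.1) = -24.2 kcal/mol
(3) as written (NH4NO3(s) already on the product side): -87.4 kcal/mol
(4) reversed and × 1/2 (N2O4(g) must end up as a reactant; scale by 1/2 for the 1/2 N2O4(g)): (-1/2)·(+2.2) = -1.1 kcal/mol
Summing the manipulated equations, ΔHrxn = (-124.8) + (-24.2) + (-87.4) + (-1.1) = -237.5 kcal/mol

ΔHrxn = -237.5 kcal/mol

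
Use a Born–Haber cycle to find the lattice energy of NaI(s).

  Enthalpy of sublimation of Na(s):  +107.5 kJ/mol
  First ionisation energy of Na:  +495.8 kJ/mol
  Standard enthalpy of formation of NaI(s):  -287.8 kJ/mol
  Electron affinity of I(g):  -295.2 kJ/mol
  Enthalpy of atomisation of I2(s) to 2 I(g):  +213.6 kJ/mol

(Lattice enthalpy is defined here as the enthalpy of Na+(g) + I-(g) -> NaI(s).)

U = -702.7 kJ/mol

ΔHf° = 1·ΔHsub + 1·(ΣIE) + 1/2·D(I2) + 1·EA + U
-287.8 = 1·(+107.5) + 1·(+495.8) + 1/2·(+213.6) + 1·(-295.2) + U
U = -287.8 − (+414.9) = -702.7 kJ/mol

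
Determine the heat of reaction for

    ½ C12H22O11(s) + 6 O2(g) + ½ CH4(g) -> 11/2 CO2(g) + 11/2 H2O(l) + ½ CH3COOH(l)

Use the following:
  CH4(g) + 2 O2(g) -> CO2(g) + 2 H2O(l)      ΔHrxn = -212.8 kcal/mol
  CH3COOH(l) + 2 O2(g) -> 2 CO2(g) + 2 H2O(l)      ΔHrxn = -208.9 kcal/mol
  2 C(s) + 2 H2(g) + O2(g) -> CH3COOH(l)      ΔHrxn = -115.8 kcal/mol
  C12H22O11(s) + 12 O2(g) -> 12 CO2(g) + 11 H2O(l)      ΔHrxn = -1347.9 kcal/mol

equation 1 × 1/2: (1/2)·(-212.8) = -106.4 kcal/mol
equation 2 reversed and × 1/2: (-1/2)·(-208.9) = +104.45 kcal/mol
equation 3: not needed.
equation 4 × 1/2: (1/2)·(-1347.9) = -673.95 kcal/mol
Combining the equations, ΔHrxn = (-106.4) + (+104.45) + (-673.95) = -675.9 kcal/mol

ΔHrxn = -675.9 kcal/mol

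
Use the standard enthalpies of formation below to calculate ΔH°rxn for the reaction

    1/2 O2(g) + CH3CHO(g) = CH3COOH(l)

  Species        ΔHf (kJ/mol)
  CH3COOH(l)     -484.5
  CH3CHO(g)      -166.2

ΔH°rxn = Σ nΔHf°(products) − Σ nΔHf°(reactants).
Products: 1·(-484.5) = -484.5
Reactants: 1/2·(+0.0) + 1·(-166.2) = -166.2
ΔH°rxn = (-484.5) − (-166.2) = -318.3 kJ/mol

ΔH°rxn = -318.3 kJ/mol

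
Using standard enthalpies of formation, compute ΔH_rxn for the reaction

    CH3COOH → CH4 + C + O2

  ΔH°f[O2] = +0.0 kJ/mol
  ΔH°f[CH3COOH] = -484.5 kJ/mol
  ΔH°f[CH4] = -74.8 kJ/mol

ΔH_rxn = 409.7 kJ/mol

Products: 1·(-74.8) + 1·(+0.0) + 1·(+0.0) = -74.8
Reactants: 1·(-484.5) = -484.5
ΔH_rxn = (-74.8) − (-484.5) = 409.7 kJ/mol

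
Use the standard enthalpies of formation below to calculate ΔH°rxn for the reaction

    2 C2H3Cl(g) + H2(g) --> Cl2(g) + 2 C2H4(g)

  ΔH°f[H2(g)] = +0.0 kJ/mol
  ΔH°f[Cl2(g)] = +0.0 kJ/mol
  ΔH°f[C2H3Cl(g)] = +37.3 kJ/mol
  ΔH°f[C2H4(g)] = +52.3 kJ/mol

ΔH°rxn = Σ nΔHf°(products) − Σ nΔHf°(reactants).
Products: 1·(+0.0) + 2·(+52.3) = +104.6
Reactants: 2·(+37.3) + 1·(+0.0) = +74.6
ΔH°rxn = (+104.6) − (+74.6) = 30.0 kJ/mol

ΔH°rxn = 30.0 kJ/mol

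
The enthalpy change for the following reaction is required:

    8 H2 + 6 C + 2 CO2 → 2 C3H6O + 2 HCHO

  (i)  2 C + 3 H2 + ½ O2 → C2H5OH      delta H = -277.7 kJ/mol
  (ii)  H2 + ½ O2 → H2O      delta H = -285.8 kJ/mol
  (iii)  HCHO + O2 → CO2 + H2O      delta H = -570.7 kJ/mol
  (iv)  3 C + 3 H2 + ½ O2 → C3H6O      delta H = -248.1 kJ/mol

(i): not needed.
(ii) × 2: (2)·(-285.8) = -571.6 kJ/mol
(iii) reversed and × 2: (-2)·(-570.7) = +1141.4 kJ/mol
(iv) × 2: (2)·(-248.1) = -496.2 kJ/mol
delta H = (-571.6) + (+1141.4) + (-496.2) = 73.6 kJ/mol

delta H = 73.6 kJ/mol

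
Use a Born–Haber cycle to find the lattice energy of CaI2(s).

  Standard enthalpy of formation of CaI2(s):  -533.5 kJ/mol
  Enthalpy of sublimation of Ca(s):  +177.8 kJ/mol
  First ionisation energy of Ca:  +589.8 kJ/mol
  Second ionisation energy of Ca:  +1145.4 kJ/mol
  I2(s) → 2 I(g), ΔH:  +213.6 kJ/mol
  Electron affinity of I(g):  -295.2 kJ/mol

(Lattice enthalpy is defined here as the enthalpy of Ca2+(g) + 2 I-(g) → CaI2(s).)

U = -2069.7 kJ/mol

ΔHf° = 1·ΔHsub + 1·(ΣIE) + 1·D(I2) + 2·EA + U
-533.5 = 1·(+177.8) + 1·(+1735.2) + 1·(+213.6) + 2·(-295.2) + U
U = -533.5 − (+1536.2) = -2069.7 kJ/mol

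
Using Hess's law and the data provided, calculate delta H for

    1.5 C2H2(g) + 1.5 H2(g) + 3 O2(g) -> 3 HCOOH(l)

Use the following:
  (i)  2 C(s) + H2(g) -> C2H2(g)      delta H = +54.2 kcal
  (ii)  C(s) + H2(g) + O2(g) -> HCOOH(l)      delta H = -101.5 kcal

(i) reversed and × 3/2 (C2H2(g) must end up as a reactant; ×3/2 to match 3/2 C2H2(g) in the target): (-3/2)·(+54.2) = -81.3 kcal
(ii) × 3 (×3 to match 3 HCOOH(l) in the target): (3)·(-101.5) = -304.5 kcal
delta H = (-3/2)·(+54.2) + (3)·(-101.5) = -385.8 kcal

delta H = -385.8 kcal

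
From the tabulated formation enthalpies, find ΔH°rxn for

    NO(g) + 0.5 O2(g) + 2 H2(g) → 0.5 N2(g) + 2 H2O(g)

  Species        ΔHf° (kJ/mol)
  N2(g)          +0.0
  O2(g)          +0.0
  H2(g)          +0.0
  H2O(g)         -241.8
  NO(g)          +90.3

ΔH°rxn = Σ nΔHf°(products) − Σ nΔHf°(reactants).
Products: 1/2·(+0.0) + 2·(-241.8) = -483.6
Reactants: 1·(+90.3) + 1/2·(+0.0) + 2·(+0.0) = +90.3
ΔH°rxn = (-483.6) − (+90.3) = -573.9 kJ/mol

ΔH°rxn = -573.9 kJ/mol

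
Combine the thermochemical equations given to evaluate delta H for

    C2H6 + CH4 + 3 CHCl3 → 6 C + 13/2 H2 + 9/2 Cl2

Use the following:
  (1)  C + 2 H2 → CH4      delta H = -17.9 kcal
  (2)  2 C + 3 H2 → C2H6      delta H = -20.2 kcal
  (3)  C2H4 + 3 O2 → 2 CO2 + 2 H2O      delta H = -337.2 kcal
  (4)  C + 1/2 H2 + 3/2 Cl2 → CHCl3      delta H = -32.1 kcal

(1) reversed: +17.9 kcal
(2) reversed: +20.2 kcal
(3): not needed.
(4) reversed and × 3: (-3)·(-32.1) = +96.3 kcal
delta H = (-1)·(-17.9) + (-1)·(-20.2) + (-3)·(-32.1) = 134.4 kcal

delta H = 134.4 kcal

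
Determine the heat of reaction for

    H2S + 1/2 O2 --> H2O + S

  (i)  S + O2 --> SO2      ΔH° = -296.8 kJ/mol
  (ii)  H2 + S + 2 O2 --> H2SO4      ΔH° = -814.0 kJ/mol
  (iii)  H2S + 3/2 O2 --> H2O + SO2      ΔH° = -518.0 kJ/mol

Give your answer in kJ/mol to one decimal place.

ΔH° = -221.2 kJ/mol

(i) reversed: +296.8 kJ/mol
(ii): not needed.
(iii) as written: -518.0 kJ/mol
Combining the equations, ΔH° = (-1)·(-296.8) + (1)·(-518.0) = -221.2 kJ/mol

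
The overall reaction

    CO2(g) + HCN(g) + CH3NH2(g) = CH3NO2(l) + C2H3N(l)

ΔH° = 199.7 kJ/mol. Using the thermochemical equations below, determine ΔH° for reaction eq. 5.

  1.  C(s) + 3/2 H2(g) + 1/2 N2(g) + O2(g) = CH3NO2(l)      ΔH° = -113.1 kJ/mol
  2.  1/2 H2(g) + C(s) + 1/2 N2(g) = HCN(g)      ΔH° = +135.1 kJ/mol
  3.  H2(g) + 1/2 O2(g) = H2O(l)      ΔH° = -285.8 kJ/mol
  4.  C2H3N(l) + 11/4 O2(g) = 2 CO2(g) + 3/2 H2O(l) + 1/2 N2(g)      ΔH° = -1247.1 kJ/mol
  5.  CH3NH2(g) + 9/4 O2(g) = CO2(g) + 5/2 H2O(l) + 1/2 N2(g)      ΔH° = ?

ΔH° = -1085.0 kJ/mol

eq. 1 as written (CH3NO2(l) already on the product side): -113.1 kJ/mol
eq. 2 reversed (HCN(g) must end up as a reactant): -135.1 kJ/mol
eq. 3 reversed: +285.8 kJ/mol
eq. 4 reversed (reverse to put C2H3N(l) on the product side): +1247.1 kJ/mol
eq. 5 as written (CH3NH2(g) already on the reactant side): contributes x
+199.7 = (-113.1) + (-135.1) + (+285.8) + (+1247.1) + x
x = (+199.7 − (+1284.7)) / (1) = -1085.0 kJ/mol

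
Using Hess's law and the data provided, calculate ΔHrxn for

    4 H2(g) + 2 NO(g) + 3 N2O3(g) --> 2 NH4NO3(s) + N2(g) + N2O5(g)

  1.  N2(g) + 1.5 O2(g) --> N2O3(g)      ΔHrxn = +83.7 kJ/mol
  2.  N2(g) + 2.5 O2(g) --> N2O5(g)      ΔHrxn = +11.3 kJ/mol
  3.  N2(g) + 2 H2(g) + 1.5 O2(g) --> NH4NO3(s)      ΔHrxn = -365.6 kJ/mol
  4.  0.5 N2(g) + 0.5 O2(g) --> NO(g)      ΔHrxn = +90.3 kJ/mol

ΔHrxn = -1151.6 kJ/mol

eq. 1 reversed and × 3: (-3)·(+83.7) = -251.1 kJ/mol
eq. 2 as written: +11.3 kJ/mol
eq. 3 × 2: (2)·(-365.6) = -731.2 kJ/mol
eq. 4 reversed and × 2: (-2)·(+90.3) = -180.6 kJ/mol
Combining the equations, ΔHrxn = (-3)·(+83.7) + (1)·(+11.3) + (2)·(-365.6) + (-2)·(+90.3) = -1151.6 kJ/mol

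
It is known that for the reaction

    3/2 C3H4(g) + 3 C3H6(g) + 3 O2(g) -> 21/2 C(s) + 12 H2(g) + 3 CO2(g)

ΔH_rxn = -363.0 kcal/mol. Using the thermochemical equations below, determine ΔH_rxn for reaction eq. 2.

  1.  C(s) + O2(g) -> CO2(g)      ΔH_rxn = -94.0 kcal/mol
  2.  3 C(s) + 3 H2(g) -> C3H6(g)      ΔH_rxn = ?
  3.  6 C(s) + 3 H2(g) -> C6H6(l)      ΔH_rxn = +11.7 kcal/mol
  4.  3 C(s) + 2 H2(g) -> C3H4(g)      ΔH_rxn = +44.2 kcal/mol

ΔH_rxn = 4.9 kcal/mol

eq. 1 × 3: (3)·(-94.0) = -282.0 kcal/mol
eq. 2 reversed and × 3: contributes −3·x
eq. 3: not needed.
eq. 4 reversed and × 3/2: (-3/2)·(+44.2) = -66.3 kcal/mol
-363.0 = (-282.0) + (-66.3) − 3·x
x = (-363.0 − (-348.3)) / (-3) = 4.9 kcal/mol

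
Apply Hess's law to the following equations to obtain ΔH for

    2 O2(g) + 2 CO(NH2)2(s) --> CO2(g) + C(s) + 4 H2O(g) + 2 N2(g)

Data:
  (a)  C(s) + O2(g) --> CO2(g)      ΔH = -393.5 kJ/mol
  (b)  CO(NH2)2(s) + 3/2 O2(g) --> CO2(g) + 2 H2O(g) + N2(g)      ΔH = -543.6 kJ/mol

ΔH = -693.7 kJ/mol

(a) reversed (C(s) must end up as a product): +393.5 kJ/mol
(b) × 2 (×2 to match 2 CO(NH2)2(s) in the target): (2)·(-543.6) = -1087.2 kJ/mol
Summing the manipulated equations, ΔH = (-1)·(-393.5) + (2)·(-543.6) = -693.7 kJ/mol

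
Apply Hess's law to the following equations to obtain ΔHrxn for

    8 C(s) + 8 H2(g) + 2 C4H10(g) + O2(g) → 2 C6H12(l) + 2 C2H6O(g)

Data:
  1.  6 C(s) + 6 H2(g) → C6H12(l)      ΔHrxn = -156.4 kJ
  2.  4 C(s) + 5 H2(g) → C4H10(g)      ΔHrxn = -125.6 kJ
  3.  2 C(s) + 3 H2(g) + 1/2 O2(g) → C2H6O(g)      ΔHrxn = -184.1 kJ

eq. 1 × 2: (2)·(-156.4) = -312.8 kJ
eq. 2 reversed and × 2: (-2)·(-125.6) = +251.2 kJ
eq. 3 × 2: (2)·(-184.1) = -368.2 kJ
Summing the manipulated equations, ΔHrxn = (2)·(-156.4) + (-2)·(-125.6) + (2)·(-184.1) = -429.8 kJ

ΔHrxn = -429.8 kJ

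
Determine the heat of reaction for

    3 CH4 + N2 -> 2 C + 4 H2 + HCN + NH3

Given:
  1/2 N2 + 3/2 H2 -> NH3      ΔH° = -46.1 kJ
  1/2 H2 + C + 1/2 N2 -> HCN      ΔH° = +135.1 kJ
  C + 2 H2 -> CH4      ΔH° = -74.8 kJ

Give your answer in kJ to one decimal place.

equation 1 as written (NH3 already on the product side): -46.1 kJ
equation 2 as written (HCN already on the product side): +135.1 kJ
equation 3 reversed and × 3 (reverse to put CH4 on the reactant side; scale by 3 for the 3 CH4): (-3)·(-74.8) = +224.4 kJ
Since enthalpy is a state function, ΔH° = (-46.1) + (+135.1) + (+224.4) = 313.4 kJ

ΔH° = 313.4 kJ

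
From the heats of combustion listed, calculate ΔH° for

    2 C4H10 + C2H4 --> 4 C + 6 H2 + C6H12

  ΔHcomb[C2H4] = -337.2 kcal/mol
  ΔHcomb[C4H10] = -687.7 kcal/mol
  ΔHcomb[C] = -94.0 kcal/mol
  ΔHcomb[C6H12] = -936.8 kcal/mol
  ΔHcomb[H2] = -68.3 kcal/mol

With combustion enthalpies, reactants minus products:
= [2·(-687.7) + 1·(-337.2)] − [4·(-94.0) + 6·(-68.3) + 1·(-936.8)]
= 10.0 kcal/mol

ΔH° = 10.0 kcal/mol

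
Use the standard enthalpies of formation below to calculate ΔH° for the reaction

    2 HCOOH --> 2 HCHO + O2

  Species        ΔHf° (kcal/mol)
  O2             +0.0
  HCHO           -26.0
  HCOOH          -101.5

ΔH° = 151.0 kcal/mol

ΔH°rxn = Σ nΔHf°(products) − Σ nΔHf°(reactants).
Products: 2·(-26.0) + 1·(+0.0) = -52.0
Reactants: 2·(-101.5) = -203.0
ΔH° = (-52.0) − (-203.0) = 151.0 kcal/mol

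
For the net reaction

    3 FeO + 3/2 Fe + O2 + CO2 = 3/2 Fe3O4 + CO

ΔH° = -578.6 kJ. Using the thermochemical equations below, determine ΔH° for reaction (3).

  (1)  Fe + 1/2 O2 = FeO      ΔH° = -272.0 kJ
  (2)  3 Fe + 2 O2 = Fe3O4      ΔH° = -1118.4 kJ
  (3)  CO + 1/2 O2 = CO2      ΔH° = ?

(1) reversed and × 3 (FeO must end up as a reactant; ×3 to match 3 FeO in the target): (-3)·(-272.0) = +816.0 kJ
(2) × 3/2 (scale by 3/2 for the 3/2 Fe3O4): (3/2)·(-1118.4) = -1677.6 kJ
(3) reversed (CO must end up as a product): contributes −x
-578.6 = (+816.0) + (-1677.6) − x
x = (-578.6 − (-861.6)) / (-1) = -283.0 kJ

ΔH° = -283.0 kJ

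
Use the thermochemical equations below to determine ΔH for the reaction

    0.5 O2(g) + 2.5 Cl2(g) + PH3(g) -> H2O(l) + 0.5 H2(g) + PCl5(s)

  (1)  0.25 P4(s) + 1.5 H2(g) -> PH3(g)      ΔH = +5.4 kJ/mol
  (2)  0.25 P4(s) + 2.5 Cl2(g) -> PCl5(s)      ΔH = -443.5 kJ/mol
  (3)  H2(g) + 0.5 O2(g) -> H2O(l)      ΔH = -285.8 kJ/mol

ΔH = -734.7 kJ/mol

(1) reversed: -5.4 kJ/mol
(2) as written: -443.5 kJ/mol
(3) as written: -285.8 kJ/mol
ΔH = (-1)·(+5.4) + (1)·(-443.5) + (1)·(-285.8) = -734.7 kJ/mol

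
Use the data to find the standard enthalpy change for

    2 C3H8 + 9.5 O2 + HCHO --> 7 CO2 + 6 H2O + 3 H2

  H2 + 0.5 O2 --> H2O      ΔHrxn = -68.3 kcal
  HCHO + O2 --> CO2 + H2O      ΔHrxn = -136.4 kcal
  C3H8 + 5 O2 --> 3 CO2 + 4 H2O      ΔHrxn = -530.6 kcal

ΔHrxn = -992.7 kcal

equation 1 reversed and × 3 (reverse to put H2 on the product side; ×3 to match 3 H2 in the target): (-3)·(-68.3) = +204.9 kcal
equation 2 as written (HCHO already on the reactant side): -136.4 kcal
equation 3 × 2 (scale by 2 for the 2 C3H8): (2)·(-530.6) = -1061.2 kcal
Summing the manipulated equations, ΔHrxn = (+204.9) + (-136.4) + (-1061.2) = -992.7 kcal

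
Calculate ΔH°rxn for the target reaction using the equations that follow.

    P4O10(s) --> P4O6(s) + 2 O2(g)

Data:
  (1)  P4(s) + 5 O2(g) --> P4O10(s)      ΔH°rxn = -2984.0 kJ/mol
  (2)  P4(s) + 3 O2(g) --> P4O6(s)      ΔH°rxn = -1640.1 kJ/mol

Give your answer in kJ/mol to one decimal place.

ΔH°rxn = 1343.9 kJ/mol

(1) reversed (reverse to put P4O10(s) on the reactant side): +2984.0 kJ/mol
(2) as written (P4O6(s) already on the product side): -1640.1 kJ/mol
Summing the manipulated equations, ΔH°rxn = (-1)·(-2984.0) + (1)·(-1640.1) = 1343.9 kJ/mol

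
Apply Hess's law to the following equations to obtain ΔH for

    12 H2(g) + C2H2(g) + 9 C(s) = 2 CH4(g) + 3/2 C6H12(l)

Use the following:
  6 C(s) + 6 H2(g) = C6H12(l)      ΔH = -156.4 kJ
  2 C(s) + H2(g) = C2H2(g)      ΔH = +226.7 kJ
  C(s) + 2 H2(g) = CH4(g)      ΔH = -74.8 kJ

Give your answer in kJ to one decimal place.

equation 1 × 3/2 (×3/2 to match 3/2 C6H12(l) in the target): (3/2)·(-156.4) = -234.6 kJ
equation 2 reversed (C2H2(g) must end up as a reactant): -226.7 kJ
equation 3 × 2 (×2 to match 2 CH4(g) in the target): (2)·(-74.8) = -149.6 kJ
Summing the manipulated equations, ΔH = (-234.6) + (-226.7) + (-149.6) = -610.9 kJ

ΔH = -610.9 kJ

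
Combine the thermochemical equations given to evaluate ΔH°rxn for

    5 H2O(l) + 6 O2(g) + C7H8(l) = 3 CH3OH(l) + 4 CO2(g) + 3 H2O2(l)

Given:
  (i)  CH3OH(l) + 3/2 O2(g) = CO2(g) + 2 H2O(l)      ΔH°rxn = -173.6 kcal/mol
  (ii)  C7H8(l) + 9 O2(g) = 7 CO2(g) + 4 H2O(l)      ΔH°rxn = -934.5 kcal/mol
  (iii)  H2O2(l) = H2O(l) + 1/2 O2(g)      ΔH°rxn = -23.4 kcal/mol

(i) reversed and × 3 (CH3OH(l) must end up as a product; ×3 to match 3 CH3OH(l) in the target): (-3)·(-173.6) = +520.8 kcal/mol
(ii) as written (C7H8(l) already on the reactant side): -934.5 kcal/mol
(iii) reversed and × 3 (reverse to put H2O2(l) on the product side; ×3 to match 3 H2O2(l) in the target): (-3)·(-23.4) = +70.2 kcal/mol
Since enthalpy is a state function, ΔH°rxn = (+520.8) + (-934.5) + (+70.2) = -343.5 kcal/mol

ΔH°rxn = -343.5 kcal/mol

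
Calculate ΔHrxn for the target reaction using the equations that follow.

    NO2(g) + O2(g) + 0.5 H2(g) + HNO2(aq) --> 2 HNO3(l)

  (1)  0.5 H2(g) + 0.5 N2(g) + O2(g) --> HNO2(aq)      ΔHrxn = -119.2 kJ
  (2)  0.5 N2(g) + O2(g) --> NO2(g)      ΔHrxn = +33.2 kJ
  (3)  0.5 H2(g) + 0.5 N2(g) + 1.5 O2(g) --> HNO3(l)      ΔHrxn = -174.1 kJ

(1) reversed (HNO2(aq) must end up as a reactant): +119.2 kJ
(2) reversed (reverse to put NO2(g) on the reactant side): -33.2 kJ
(3) × 2 (×2 to match 2 HNO3(l) in the target): (2)·(-174.1) = -348.2 kJ
ΔHrxn = (-1)·(-119.2) + (-1)·(+33.2) + (2)·(-174.1) = -262.2 kJ

ΔHrxn = -262.2 kJ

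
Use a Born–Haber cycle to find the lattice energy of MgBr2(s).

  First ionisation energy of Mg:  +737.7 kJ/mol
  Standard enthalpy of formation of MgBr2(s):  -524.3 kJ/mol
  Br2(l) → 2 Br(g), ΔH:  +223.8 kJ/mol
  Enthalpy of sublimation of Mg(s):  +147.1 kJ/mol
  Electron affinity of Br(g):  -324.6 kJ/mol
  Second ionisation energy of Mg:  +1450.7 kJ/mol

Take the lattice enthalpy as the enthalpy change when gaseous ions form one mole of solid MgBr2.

ΔHf° = 1·ΔHsub + 1·(ΣIE) + 1·D(Br2) + 2·EA + U
-524.3 = 1·(+147.1) + 1·(+2188.4) + 1·(+223.8) + 2·(-324.6) + U
U = -524.3 − (+1910.1) = -2434.4 kJ/mol

U = -2434.4 kJ/mol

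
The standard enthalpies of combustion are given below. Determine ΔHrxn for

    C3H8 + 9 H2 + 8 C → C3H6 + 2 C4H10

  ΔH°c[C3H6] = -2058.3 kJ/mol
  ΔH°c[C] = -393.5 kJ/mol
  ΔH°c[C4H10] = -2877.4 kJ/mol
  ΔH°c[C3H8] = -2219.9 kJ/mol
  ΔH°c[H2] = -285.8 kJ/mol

With combustion enthalpies, reactants minus products:
= [1·(-2219.9) + 9·(-285.8) + 8·(-393.5)] − [1·(-2058.3) + 2·(-2877.4)]
= -127.0 kJ/mol

ΔHrxn = -127.0 kJ/mol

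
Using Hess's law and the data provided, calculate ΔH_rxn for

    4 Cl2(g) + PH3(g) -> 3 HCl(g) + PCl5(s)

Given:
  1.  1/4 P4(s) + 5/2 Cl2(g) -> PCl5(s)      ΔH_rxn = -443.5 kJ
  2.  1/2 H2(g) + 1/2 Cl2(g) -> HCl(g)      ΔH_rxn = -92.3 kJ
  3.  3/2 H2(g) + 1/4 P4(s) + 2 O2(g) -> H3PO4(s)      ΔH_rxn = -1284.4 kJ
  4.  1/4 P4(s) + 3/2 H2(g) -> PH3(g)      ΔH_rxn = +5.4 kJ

ΔH_rxn = -725.8 kJ

eq. 1 as written: -443.5 kJ
eq. 2 × 3: (3)·(-92.3) = -276.9 kJ
eq. 3: not needed.
eq. 4 reversed: -5.4 kJ
ΔH_rxn = (-443.5) + (-276.9) + (-5.4) = -725.8 kJ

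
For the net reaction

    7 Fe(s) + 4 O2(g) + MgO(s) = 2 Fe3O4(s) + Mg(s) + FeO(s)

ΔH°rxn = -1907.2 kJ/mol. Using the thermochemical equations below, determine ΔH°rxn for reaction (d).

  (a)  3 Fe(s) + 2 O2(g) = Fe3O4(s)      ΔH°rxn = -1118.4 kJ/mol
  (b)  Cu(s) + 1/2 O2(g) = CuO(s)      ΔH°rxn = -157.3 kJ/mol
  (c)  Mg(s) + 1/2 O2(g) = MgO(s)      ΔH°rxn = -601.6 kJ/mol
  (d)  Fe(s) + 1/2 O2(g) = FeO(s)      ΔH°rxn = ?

ΔH°rxn = -272.0 kJ/mol

(a) × 2 (×2 to match 2 Fe3O4(s) in the target): (2)·(-1118.4) = -2236.8 kJ/mol
(b): not needed (CuO(s) appears nowhere else).
(c) reversed (MgO(s) must end up as a reactant): +601.6 kJ/mol
(d) as written (FeO(s) already on the product side): contributes x
-1907.2 = (-2236.8) + (+601.6) + x
x = (-1907.2 − (-1635.2)) / (1) = -272.0 kJ/mol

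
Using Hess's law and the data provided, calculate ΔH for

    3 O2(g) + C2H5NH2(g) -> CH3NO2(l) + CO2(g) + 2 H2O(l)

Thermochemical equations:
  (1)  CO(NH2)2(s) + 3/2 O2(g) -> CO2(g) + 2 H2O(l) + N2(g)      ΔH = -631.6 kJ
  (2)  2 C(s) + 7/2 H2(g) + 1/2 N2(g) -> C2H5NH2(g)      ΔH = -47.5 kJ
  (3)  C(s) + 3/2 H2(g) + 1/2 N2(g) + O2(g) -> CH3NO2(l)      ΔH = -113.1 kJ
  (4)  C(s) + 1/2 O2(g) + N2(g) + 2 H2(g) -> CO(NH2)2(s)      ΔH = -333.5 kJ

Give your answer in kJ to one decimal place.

ΔH = -1030.7 kJ

(1) as written: -631.6 kJ
(2) reversed: +47.5 kJ
(3) as written: -113.1 kJ
(4) as written: -333.5 kJ
By Hess's law, ΔH = (1)·(-631.6) + (-1)·(-47.5) + (1)·(-113.1) + (1)·(-333.5) = -1030.7 kJ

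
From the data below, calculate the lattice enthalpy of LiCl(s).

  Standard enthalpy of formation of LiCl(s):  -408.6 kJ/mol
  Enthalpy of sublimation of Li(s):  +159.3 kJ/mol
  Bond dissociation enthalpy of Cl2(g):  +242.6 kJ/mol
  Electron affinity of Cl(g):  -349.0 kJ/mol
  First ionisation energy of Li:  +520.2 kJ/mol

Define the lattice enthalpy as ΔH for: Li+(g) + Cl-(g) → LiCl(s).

U = -860.4 kJ/mol

ΔHf° = 1·ΔHsub + 1·(ΣIE) + 1/2·D(Cl2) + 1·EA + U
-408.6 = 1·(+159.3) + 1·(+520.2) + 1/2·(+242.6) + 1·(-349.0) + U
U = -408.6 − (+451.8) = -860.4 kJ/mol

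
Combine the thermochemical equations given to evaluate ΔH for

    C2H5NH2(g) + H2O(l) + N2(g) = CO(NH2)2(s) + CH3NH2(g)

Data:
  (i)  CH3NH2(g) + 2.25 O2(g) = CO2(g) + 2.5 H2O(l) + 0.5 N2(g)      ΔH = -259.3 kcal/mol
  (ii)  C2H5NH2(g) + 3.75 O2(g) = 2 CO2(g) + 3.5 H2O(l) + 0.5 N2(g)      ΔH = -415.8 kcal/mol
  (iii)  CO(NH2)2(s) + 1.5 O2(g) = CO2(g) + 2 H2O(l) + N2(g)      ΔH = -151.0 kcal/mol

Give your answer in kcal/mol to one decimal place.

ΔH = -5.5 kcal/mol

(i) reversed (reverse to put CH3NH2(g) on the product side): +259.3 kcal/mol
(ii) as written (C2H5NH2(g) already on the reactant side): -415.8 kcal/mol
(iii) reversed (CO(NH2)2(s) must end up as a product): +151.0 kcal/mol
By Hess's law, ΔH = (-1)·(-259.3) + (1)·(-415.8) + (-1)·(-151.0) = -5.5 kcal/mol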